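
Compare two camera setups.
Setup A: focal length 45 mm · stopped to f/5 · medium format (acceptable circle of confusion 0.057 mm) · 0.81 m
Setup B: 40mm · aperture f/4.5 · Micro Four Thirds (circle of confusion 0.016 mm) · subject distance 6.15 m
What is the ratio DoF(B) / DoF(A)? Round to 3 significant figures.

Setup A: H = 45²/(5×0.057) + 45 ≈ 7150.3 mm; DoF = Df − Dn = 907.73 − 731.27 ≈ 176.46 mm.
Setup B: H = 40²/(4.5×0.016) + 40 ≈ 22262.2 mm; DoF = Df − Dn = 8482.2 − 4823.7 ≈ 3658.5 mm.
Ratio = 3658.5 / 176.46 ≈ 20.7.

20.7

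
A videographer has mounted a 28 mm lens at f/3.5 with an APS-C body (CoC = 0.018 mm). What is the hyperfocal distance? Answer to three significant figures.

12.5 m

Hyperfocal distance H = f²/(N·c) + f = 28²/(3.5 × 0.018) + 28 = 784/0.063 + 28 ≈ 12472.4 mm ≈ 12.5 m.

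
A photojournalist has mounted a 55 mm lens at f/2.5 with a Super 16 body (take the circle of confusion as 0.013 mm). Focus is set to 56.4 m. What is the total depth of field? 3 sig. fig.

Hyperfocal distance H = f²/(N·c) + f = 55²/(2.5 × 0.013) + 55 = 3025/0.0325 + 55 ≈ 93131.9 mm ≈ 93.13 m.
Near limit Dn = s·(H − f)/(H + s − 2f) = 56400 × (93131.9 − 55) / (93131.9 + 56400 − 2 × 55) = 56400 × 93076.9 / 149421.9 ≈ 35132 mm.
Far limit Df = s·(H − f)/(H − s) = 56400 × (93131.9 − 55) / (93131.9 − 56400) = 56400 × 93076.9 / 36731.9 ≈ 142915 mm.
Depth of field = Df − Dn = 142915 − 35132 ≈ 107783 mm ≈ 108 m.

108 m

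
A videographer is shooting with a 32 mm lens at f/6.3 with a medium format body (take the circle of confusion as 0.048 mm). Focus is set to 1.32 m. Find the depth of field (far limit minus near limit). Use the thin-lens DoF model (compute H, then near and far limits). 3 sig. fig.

1.17 m

Hyperfocal distance H = f²/(N·c) + f = 32²/(6.3 × 0.048) + 32 = 1024/0.3024 + 32 ≈ 3418.2 mm ≈ 3.418 m.
Near limit Dn = s·(H − f)/(H + s − 2f) = 1320 × (3418.2 − 32) / (3418.2 + 1320 − 2 × 32) = 1320 × 3386.2 / 4674.2 ≈ 956.3 mm.
Far limit Df = s·(H − f)/(H − s) = 1320 × (3418.2 − 32) / (3418.2 − 1320) = 1320 × 3386.2 / 2098.2 ≈ 2130.3 mm.
Depth of field = Df − Dn = 2130.3 − 956.3 ≈ 1174.0 mm ≈ 1.17 m.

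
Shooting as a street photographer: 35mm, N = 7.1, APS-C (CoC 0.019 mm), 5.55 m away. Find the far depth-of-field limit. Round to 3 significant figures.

14.1 m

Hyperfocal distance H = f²/(N·c) + f = 35²/(7.1 × 0.019) + 35 = 1225/0.1349 + 35 ≈ 9115.8 mm ≈ 9.116 m.
Far limit Df = s·(H − f)/(H − s) = 5550 × (9115.8 − 35) / (9115.8 − 5550) = 5550 × 9080.8 / 3565.8 ≈ 14134 mm ≈ 14.1 m.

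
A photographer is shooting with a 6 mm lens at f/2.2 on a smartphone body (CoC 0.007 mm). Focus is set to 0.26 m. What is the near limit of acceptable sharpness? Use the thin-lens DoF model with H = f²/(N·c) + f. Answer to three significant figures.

235 mm

Hyperfocal distance H = f²/(N·c) + f = 6²/(2.2 × 0.007) + 6 = 36/0.0154 + 6 ≈ 2343.7 mm ≈ 2.344 m.
Near limit Dn = s·(H − f)/(H + s − 2f) = 260 × (2343.7 − 6) / (2343.7 + 260 − 2 × 6) = 260 × 2337.7 / 2591.7 ≈ 234.52 mm.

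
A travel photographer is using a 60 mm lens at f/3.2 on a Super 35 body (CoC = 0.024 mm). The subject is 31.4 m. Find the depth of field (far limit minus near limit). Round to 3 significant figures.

Hyperfocal distance H = f²/(N·c) + f = 60²/(3.2 × 0.024) + 60 = 3600/0.0768 + 60 ≈ 46935.0 mm ≈ 46.93 m.
Near limit Dn = s·(H − f)/(H + s − 2f) = 31400 × (46935.0 − 60) / (46935.0 + 31400 − 2 × 60) = 31400 × 46875.0 / 78215.0 ≈ 18818 mm.
Far limit Df = s·(H − f)/(H − s) = 31400 × (46935.0 − 60) / (46935.0 − 31400) = 31400 × 46875.0 / 15535.0 ≈ 94746 mm.
Depth of field = Df − Dn = 94746 − 18818 ≈ 75928 mm ≈ 75.9 m.

75.9 m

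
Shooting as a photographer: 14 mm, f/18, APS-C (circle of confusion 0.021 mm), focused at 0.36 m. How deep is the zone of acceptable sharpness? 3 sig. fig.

Hyperfocal distance H = f²/(N·c) + f = 14²/(18 × 0.021) + 14 = 196/0.378 + 14 ≈ 532.5 mm ≈ 0.533 m.
Near limit Dn = s·(H − f)/(H + s − 2f) = 360 × (532.5 − 14) / (532.5 + 360 − 2 × 14) = 360 × 518.5 / 864.5 ≈ 215.92 mm.
Far limit Df = s·(H − f)/(H − s) = 360 × (532.5 − 14) / (532.5 − 360) = 360 × 518.5 / 172.5 ≈ 1082.01 mm.
Depth of field = Df − Dn = 1082.01 − 215.92 ≈ 866.09 mm ≈ 0.866 m.

0.866 m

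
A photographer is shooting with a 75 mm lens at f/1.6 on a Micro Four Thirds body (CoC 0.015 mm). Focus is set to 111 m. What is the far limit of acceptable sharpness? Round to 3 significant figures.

Hyperfocal distance H = f²/(N·c) + f = 75²/(1.6 × 0.015) + 75 = 5625/0.024 + 75 ≈ 234450.0 mm ≈ 234.4 m.
Far limit Df = s·(H − f)/(H − s) = 111000 × (234450.0 − 75) / (234450.0 − 111000) = 111000 × 234375.0 / 123450.0 ≈ 210738 mm ≈ 211 m.

211 m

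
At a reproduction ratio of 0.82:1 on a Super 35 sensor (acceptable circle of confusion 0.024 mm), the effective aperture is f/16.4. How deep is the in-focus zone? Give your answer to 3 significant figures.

1.17 mm

At magnification m, DoF ≈ 2·N_eff·c/m² = 2 × 16.4 × 0.024 / 0.82² = 0.7872 / 0.6724 ≈ 1.17 mm.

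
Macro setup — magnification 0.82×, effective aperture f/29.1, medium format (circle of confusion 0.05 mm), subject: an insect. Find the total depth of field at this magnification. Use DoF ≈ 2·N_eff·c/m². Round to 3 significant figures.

4.33 mm

At magnification m, DoF ≈ 2·N_eff·c/m² = 2 × 29.1 × 0.05 / 0.82² = 2.91 / 0.6724 ≈ 4.33 mm.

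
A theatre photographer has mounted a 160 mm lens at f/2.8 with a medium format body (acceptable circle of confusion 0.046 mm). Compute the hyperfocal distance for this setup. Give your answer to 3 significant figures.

Hyperfocal distance H = f²/(N·c) + f = 160²/(2.8 × 0.046) + 160 = 25600/0.1288 + 160 ≈ 198917.8 mm ≈ 199 m.

199 m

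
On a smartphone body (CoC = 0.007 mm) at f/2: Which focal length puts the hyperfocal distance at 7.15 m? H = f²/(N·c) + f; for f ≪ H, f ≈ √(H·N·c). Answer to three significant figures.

10.0 mm

From H = f²/(N·c) + f, with f ≪ H: f ≈ √(H·N·c) = √(7150 × 2 × 0.007) = √100.10 ≈ 10.00 mm.
The +f correction barely moves this — solving exactly, f² + N·c·f − N·c·H = 0 ⇒ f = (−N·c + √((N·c)² + 4·N·c·H))/2 = (−0.014 + √400.40)/2 ≈ 9.9980 mm, so f ≈ 10.0 mm.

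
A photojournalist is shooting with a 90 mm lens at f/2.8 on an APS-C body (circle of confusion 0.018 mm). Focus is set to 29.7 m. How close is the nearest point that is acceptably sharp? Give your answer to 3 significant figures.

25.1 m

Hyperfocal distance H = f²/(N·c) + f = 90²/(2.8 × 0.018) + 90 = 8100/0.0504 + 90 ≈ 160804.3 mm ≈ 160.8 m.
Near limit Dn = s·(H − f)/(H + s − 2f) = 29700 × (160804.3 − 90) / (160804.3 + 29700 − 2 × 90) = 29700 × 160714.3 / 190324.3 ≈ 25079 mm ≈ 25.1 m.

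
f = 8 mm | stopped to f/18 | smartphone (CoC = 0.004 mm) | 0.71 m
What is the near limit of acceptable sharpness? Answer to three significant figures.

Hyperfocal distance H = f²/(N·c) + f = 8²/(18 × 0.004) + 8 = 64/0.072 + 8 ≈ 896.9 mm ≈ 0.897 m.
Near limit Dn = s·(H − f)/(H + s − 2f) = 710 × (896.9 − 8) / (896.9 + 710 − 2 × 8) = 710 × 888.9 / 1590.9 ≈ 396.70 mm.

397 mm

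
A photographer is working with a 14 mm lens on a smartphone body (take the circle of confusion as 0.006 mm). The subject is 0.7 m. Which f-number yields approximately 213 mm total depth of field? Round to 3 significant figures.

Write h = H − f = f²/(N·c). The thin-lens limits are Dn = s·h/(h + (s−f)) and Df = s·h/(h − (s−f)), so DoF = Df − Dn = 2·s·(s−f)·h / (h² − (s−f)²).
That is a quadratic in h: DoF·h² − 2·s·(s−f)·h − DoF·(s−f)² = 0 ⇒ h = (s−f)·(s + √(s² + DoF²)) / DoF = 686 × (700 + √(700² + 213²)) / 213 = 686 × (700 + 731.689) / 213 ≈ 4611.0 mm.
Then N = f²/(c·h) = 14² / (0.006 × 4611.0) = 196 / 27.666 ≈ 7.08.

f/7.08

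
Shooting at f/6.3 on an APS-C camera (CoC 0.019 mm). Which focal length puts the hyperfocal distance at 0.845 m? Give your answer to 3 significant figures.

From H = f²/(N·c) + f, with f ≪ H: f ≈ √(H·N·c) = √(845 × 6.3 × 0.019) = √101.15 ≈ 10.06 mm.
Exact: f² + N·c·f − N·c·H = 0 ⇒ f = (−N·c + √((N·c)² + 4·N·c·H))/2 = (−0.1197 + √404.60)/2 ≈ 9.9975 mm ≈ 10.0 mm.

10.0 mm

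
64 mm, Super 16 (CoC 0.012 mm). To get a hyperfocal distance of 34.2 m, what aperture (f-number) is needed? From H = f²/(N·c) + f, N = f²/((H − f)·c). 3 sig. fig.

f/10

Rearrange H = f²/(N·c) + f for N: N = f² / ((H − f)·c).
N = 64² / ((34200 − 64) × 0.012) = 4096 / 409.6 ≈ 10.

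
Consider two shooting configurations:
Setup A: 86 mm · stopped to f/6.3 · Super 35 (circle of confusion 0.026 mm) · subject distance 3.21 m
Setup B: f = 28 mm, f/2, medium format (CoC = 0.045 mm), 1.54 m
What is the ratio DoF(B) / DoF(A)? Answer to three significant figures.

1.24

Setup A: H = 86²/(6.3×0.026) + 86 ≈ 45238.6 mm; DoF = Df − Dn = 3448.60 − 3002.28 ≈ 446.32 mm.
Setup B: H = 28²/(2×0.045) + 28 ≈ 8739.1 mm; DoF = Df − Dn = 1863.44 − 1312.23 ≈ 551.21 mm.
Ratio = 551.21 / 446.32 ≈ 1.24.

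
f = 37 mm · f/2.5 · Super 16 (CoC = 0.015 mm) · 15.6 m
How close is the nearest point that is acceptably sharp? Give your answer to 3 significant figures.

10.9 m

Hyperfocal distance H = f²/(N·c) + f = 37²/(2.5 × 0.015) + 37 = 1369/0.0375 + 37 ≈ 36543.7 mm ≈ 36.54 m.
Near limit Dn = s·(H − f)/(H + s − 2f) = 15600 × (36543.7 − 37) / (36543.7 + 15600 − 2 × 37) = 15600 × 36506.7 / 52069.7 ≈ 10937 mm ≈ 10.9 m.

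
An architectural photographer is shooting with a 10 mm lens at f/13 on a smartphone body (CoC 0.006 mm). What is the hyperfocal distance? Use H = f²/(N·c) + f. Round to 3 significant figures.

Hyperfocal distance H = f²/(N·c) + f = 10²/(13 × 0.006) + 10 = 100/0.078 + 10 ≈ 1292.1 mm ≈ 1.29 m.

1.29 m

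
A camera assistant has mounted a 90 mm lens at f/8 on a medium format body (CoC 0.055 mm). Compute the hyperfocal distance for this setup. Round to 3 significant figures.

18.5 m

Hyperfocal distance H = f²/(N·c) + f = 90²/(8 × 0.055) + 90 = 8100/0.44 + 90 ≈ 18499.1 mm ≈ 18.5 m.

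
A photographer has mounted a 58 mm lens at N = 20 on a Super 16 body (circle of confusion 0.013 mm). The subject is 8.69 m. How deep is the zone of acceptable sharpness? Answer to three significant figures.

20.9 m

Hyperfocal distance H = f²/(N·c) + f = 58²/(20 × 0.013) + 58 = 3364/0.26 + 58 ≈ 12996.5 mm ≈ 13.00 m.
Near limit Dn = s·(H − f)/(H + s − 2f) = 8690 × (12996.5 − 58) / (12996.5 + 8690 − 2 × 58) = 8690 × 12938.5 / 21570.5 ≈ 5212 mm.
Far limit Df = s·(H − f)/(H − s) = 8690 × (12996.5 − 58) / (12996.5 − 8690) = 8690 × 12938.5 / 4306.5 ≈ 26108 mm.
Depth of field = Df − Dn = 26108 − 5212 ≈ 20896 mm ≈ 20.9 m.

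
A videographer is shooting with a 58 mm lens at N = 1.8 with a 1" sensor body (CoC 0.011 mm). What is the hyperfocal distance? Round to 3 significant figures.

170 m

Hyperfocal distance H = f²/(N·c) + f = 58²/(1.8 × 0.011) + 58 = 3364/0.0198 + 58 ≈ 169957.0 mm ≈ 170 m.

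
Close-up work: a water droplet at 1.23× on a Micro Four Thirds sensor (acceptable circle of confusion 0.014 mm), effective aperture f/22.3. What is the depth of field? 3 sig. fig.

At magnification m, DoF ≈ 2·N_eff·c/m² = 2 × 22.3 × 0.014 / 1.23² = 0.6244 / 1.513 ≈ 0.413 mm.

0.413 mm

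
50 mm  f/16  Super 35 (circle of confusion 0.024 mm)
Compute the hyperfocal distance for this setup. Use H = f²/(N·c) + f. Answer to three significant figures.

Hyperfocal distance H = f²/(N·c) + f = 50²/(16 × 0.024) + 50 = 2500/0.384 + 50 ≈ 6560.4 mm ≈ 6.56 m.

6.56 m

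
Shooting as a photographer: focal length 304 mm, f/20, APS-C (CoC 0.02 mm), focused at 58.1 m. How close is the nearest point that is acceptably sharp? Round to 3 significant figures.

46.5 m

Hyperfocal distance H = f²/(N·c) + f = 304²/(20 × 0.02) + 304 = 92416/0.4 + 304 ≈ 231344.0 mm ≈ 231.3 m.
Near limit Dn = s·(H − f)/(H + s − 2f) = 58100 × (231344.0 − 304) / (231344.0 + 58100 − 2 × 304) = 58100 × 231040.0 / 288836.0 ≈ 46474 mm ≈ 46.5 m.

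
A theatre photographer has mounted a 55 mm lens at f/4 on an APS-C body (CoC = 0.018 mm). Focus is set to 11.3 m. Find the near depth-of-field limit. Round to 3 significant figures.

8.91 m

Hyperfocal distance H = f²/(N·c) + f = 55²/(4 × 0.018) + 55 = 3025/0.072 + 55 ≈ 42068.9 mm ≈ 42.07 m.
Near limit Dn = s·(H − f)/(H + s − 2f) = 11300 × (42068.9 − 55) / (42068.9 + 11300 − 2 × 55) = 11300 × 42013.9 / 53258.9 ≈ 8914.1 mm ≈ 8.91 m.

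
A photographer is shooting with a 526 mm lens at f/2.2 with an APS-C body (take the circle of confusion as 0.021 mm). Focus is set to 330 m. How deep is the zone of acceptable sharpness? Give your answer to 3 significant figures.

Hyperfocal distance H = f²/(N·c) + f = 526²/(2.2 × 0.021) + 526 = 276676/0.0462 + 526 ≈ 5989184.0 mm ≈ 5989 m.
Near limit Dn = s·(H − f)/(H + s − 2f) = 330000 × (5989184.0 − 526) / (5989184.0 + 330000 − 2 × 526) = 330000 × 5988658.0 / 6318132.0 ≈ 312791 mm.
Far limit Df = s·(H − f)/(H − s) = 330000 × (5989184.0 − 526) / (5989184.0 − 330000) = 330000 × 5988658.0 / 5659184.0 ≈ 349212 mm.
Depth of field = Df − Dn = 349212 − 312791 ≈ 36421 mm ≈ 36.4 m.

36.4 m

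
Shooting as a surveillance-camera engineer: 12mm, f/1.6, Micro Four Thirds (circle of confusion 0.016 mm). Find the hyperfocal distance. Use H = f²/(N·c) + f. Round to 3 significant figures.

5.64 m

Hyperfocal distance H = f²/(N·c) + f = 12²/(1.6 × 0.016) + 12 = 144/0.0256 + 12 ≈ 5637.0 mm ≈ 5.64 m.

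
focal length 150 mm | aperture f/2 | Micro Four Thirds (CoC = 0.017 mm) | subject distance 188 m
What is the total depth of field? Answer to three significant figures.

Hyperfocal distance H = f²/(N·c) + f = 150²/(2 × 0.017) + 150 = 22500/0.034 + 150 ≈ 661914.7 mm ≈ 661.9 m.
Near limit Dn = s·(H − f)/(H + s − 2f) = 188000 × (661914.7 − 150) / (661914.7 + 188000 − 2 × 150) = 188000 × 661764.7 / 849614.7 ≈ 146433 mm.
Far limit Df = s·(H − f)/(H − s) = 188000 × (661914.7 − 150) / (661914.7 − 188000) = 188000 × 661764.7 / 473914.7 ≈ 262519 mm.
Depth of field = Df − Dn = 262519 − 146433 ≈ 116086 mm ≈ 116 m.

116 m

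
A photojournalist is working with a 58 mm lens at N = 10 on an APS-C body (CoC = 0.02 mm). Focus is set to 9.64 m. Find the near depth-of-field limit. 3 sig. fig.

Hyperfocal distance H = f²/(N·c) + f = 58²/(10 × 0.02) + 58 = 3364/0.2 + 58 ≈ 16878.0 mm ≈ 16.88 m.
Near limit Dn = s·(H − f)/(H + s − 2f) = 9640 × (16878.0 − 58) / (16878.0 + 9640 − 2 × 58) = 9640 × 16820.0 / 26402.0 ≈ 6141.4 mm ≈ 6.14 m.

6.14 m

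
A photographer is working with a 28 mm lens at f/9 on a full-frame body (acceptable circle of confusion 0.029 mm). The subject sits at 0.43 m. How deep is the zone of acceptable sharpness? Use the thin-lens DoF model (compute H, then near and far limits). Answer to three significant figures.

Hyperfocal distance H = f²/(N·c) + f = 28²/(9 × 0.029) + 28 = 784/0.261 + 28 ≈ 3031.8 mm ≈ 3.032 m.
Near limit Dn = s·(H − f)/(H + s − 2f) = 430 × (3031.8 − 28) / (3031.8 + 430 − 2 × 28) = 430 × 3003.8 / 3405.8 ≈ 379.25 mm.
Far limit Df = s·(H − f)/(H − s) = 430 × (3031.8 − 28) / (3031.8 − 430) = 430 × 3003.8 / 2601.8 ≈ 496.44 mm.
Depth of field = Df − Dn = 496.44 − 379.25 ≈ 117.19 mm.

117 mm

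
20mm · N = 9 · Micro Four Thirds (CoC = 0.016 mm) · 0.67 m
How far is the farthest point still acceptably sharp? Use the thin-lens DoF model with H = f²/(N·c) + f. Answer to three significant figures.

0.875 m

Hyperfocal distance H = f²/(N·c) + f = 20²/(9 × 0.016) + 20 = 400/0.144 + 20 ≈ 2797.8 mm ≈ 2.798 m.
Far limit Df = s·(H − f)/(H − s) = 670 × (2797.8 − 20) / (2797.8 − 670) = 670 × 2777.8 / 2127.8 ≈ 874.67 mm ≈ 0.875 m.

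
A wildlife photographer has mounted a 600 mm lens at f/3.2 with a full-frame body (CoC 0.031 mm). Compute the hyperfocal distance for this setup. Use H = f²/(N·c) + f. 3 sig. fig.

3630 m

Hyperfocal distance H = f²/(N·c) + f = 600²/(3.2 × 0.031) + 600 = 360000/0.0992 + 600 ≈ 3629632.3 mm ≈ 3630 m.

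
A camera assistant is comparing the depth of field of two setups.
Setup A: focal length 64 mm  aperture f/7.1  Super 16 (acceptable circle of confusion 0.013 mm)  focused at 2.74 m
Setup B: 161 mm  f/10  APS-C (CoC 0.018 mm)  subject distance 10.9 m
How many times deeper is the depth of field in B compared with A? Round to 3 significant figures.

4.93

Setup A: H = 64²/(7.1×0.013) + 64 ≈ 44441.0 mm; DoF = Df − Dn = 2915.83 − 2584.17 ≈ 331.66 mm.
Setup B: H = 161²/(10×0.018) + 161 ≈ 144166.6 mm; DoF = Df − Dn = 11778.4 − 10143.6 ≈ 1634.8 mm.
Ratio = 1634.8 / 331.66 ≈ 4.93.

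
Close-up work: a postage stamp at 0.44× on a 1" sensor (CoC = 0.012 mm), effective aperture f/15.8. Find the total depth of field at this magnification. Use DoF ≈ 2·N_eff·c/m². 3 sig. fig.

1.96 mm

At magnification m, DoF ≈ 2·N_eff·c/m² = 2 × 15.8 × 0.012 / 0.44² = 0.3792 / 0.1936 ≈ 1.96 mm.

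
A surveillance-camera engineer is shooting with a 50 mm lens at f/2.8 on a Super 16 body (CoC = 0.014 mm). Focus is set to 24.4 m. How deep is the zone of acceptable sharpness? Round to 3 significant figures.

Hyperfocal distance H = f²/(N·c) + f = 50²/(2.8 × 0.014) + 50 = 2500/0.0392 + 50 ≈ 63825.5 mm ≈ 63.83 m.
Near limit Dn = s·(H − f)/(H + s − 2f) = 24400 × (63825.5 − 50) / (63825.5 + 24400 − 2 × 50) = 24400 × 63775.5 / 88125.5 ≈ 17658 mm.
Far limit Df = s·(H − f)/(H − s) = 24400 × (63825.5 − 50) / (63825.5 − 24400) = 24400 × 63775.5 / 39425.5 ≈ 39470 mm.
Depth of field = Df − Dn = 39470 − 17658 ≈ 21812 mm ≈ 21.8 m.

21.8 m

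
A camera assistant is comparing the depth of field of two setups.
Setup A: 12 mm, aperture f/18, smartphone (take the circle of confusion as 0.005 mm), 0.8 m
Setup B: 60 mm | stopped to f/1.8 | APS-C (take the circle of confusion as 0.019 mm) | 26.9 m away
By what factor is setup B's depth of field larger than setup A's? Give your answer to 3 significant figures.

14.1

Setup A: H = 12²/(18×0.005) + 12 ≈ 1612.0 mm; DoF = Df − Dn = 1576.4 − 536.0 ≈ 1040.4 mm.
Setup B: H = 60²/(1.8×0.019) + 60 ≈ 105323.2 mm; DoF = Df − Dn = 36106 − 21435 ≈ 14671 mm.
Ratio = 14671 / 1040.4 ≈ 14.1.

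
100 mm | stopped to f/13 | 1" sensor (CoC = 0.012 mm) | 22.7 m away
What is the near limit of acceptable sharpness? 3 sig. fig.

Hyperfocal distance H = f²/(N·c) + f = 100²/(13 × 0.012) + 100 = 10000/0.156 + 100 ≈ 64202.6 mm ≈ 64.20 m.
Near limit Dn = s·(H − f)/(H + s − 2f) = 22700 × (64202.6 − 100) / (64202.6 + 22700 − 2 × 100) = 22700 × 64102.6 / 86702.6 ≈ 16783 mm ≈ 16.8 m.

16.8 m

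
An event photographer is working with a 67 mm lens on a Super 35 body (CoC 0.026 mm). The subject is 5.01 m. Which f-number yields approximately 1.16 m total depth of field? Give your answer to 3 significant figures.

Write h = H − f = f²/(N·c). The thin-lens limits are Dn = s·h/(h + (s−f)) and Df = s·h/(h − (s−f)), so DoF = Df − Dn = 2·s·(s−f)·h / (h² − (s−f)²).
That is a quadratic in h: DoF·h² − 2·s·(s−f)·h − DoF·(s−f)² = 0 ⇒ h = (s−f)·(s + √(s² + DoF²)) / DoF = 4943 × (5010 + √(5010² + 1160²)) / 1160 = 4943 × (5010 + 5142.54) / 1160 ≈ 43262 mm.
Then N = f²/(c·h) = 67² / (0.026 × 43262) = 4489 / 1124.8 ≈ 3.99.

f/3.99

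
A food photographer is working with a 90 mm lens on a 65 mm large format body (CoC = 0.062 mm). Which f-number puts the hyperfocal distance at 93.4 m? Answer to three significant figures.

f/1.40

Rearrange H = f²/(N·c) + f for N: N = f² / ((H − f)·c).
N = 90² / ((93400 − 90) × 0.062) = 8100 / 5785 ≈ 1.40.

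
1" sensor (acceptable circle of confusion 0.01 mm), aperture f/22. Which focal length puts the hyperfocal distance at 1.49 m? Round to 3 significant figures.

18.0 mm

From H = f²/(N·c) + f, with f ≪ H: f ≈ √(H·N·c) = √(1490 × 22 × 0.01) = √327.80 ≈ 18.11 mm.
Exact: f² + N·c·f − N·c·H = 0 ⇒ f = (−N·c + √((N·c)² + 4·N·c·H))/2 = (−0.22 + √1311.2)/2 ≈ 17.996 mm ≈ 18.0 mm.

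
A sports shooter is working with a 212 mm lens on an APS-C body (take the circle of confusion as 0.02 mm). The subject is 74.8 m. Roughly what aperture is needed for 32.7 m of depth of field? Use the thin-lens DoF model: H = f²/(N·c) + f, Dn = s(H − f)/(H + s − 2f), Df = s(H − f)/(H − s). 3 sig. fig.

Write h = H − f = f²/(N·c). The thin-lens limits are Dn = s·h/(h + (s−f)) and Df = s·h/(h − (s−f)), so DoF = Df − Dn = 2·s·(s−f)·h / (h² − (s−f)²).
That is a quadratic in h: DoF·h² − 2·s·(s−f)·h − DoF·(s−f)² = 0 ⇒ h = (s−f)·(s + √(s² + DoF²)) / DoF = 74588 × (74800 + √(74800² + 32700²)) / 32700 = 74588 × (74800 + 81635.3) / 32700 ≈ 356826 mm.
Then N = f²/(c·h) = 212² / (0.02 × 356826) = 44944 / 7136.5 ≈ 6.30.

f/6.30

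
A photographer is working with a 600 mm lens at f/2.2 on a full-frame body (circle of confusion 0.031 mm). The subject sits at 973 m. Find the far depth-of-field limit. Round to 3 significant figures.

1190 m

Hyperfocal distance H = f²/(N·c) + f = 600²/(2.2 × 0.031) + 600 = 360000/0.0682 + 600 ≈ 5279192.4 mm ≈ 5279 m.
Far limit Df = s·(H − f)/(H − s) = 973000 × (5279192.4 − 600) / (5279192.4 − 973000) = 973000 × 5278592.4 / 4306192.4 ≈ 1192717 mm ≈ 1190 m.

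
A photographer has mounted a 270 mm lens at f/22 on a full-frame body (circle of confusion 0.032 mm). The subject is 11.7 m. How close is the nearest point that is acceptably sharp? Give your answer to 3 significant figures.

10.5 m

Hyperfocal distance H = f²/(N·c) + f = 270²/(22 × 0.032) + 270 = 72900/0.704 + 270 ≈ 103821.1 mm ≈ 103.8 m.
Near limit Dn = s·(H − f)/(H + s − 2f) = 11700 × (103821.1 − 270) / (103821.1 + 11700 − 2 × 270) = 11700 × 103551.1 / 114981.1 ≈ 10537 mm ≈ 10.5 m.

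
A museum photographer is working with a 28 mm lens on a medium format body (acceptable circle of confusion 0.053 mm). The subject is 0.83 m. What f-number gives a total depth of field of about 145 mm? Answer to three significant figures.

f/1.60

Write h = H − f = f²/(N·c). The thin-lens limits are Dn = s·h/(h + (s−f)) and Df = s·h/(h − (s−f)), so DoF = Df − Dn = 2·s·(s−f)·h / (h² − (s−f)²).
That is a quadratic in h: DoF·h² − 2·s·(s−f)·h − DoF·(s−f)² = 0 ⇒ h = (s−f)·(s + √(s² + DoF²)) / DoF = 802 × (830 + √(830² + 145²)) / 145 = 802 × (830 + 842.570) / 145 ≈ 9251.0 mm.
Then N = f²/(c·h) = 28² / (0.053 × 9251.0) = 784 / 490.31 ≈ 1.60.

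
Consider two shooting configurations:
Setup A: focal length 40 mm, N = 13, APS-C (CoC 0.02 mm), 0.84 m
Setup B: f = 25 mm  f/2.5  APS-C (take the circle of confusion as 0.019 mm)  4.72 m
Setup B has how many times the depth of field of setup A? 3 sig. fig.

Setup A: H = 40²/(13×0.02) + 40 ≈ 6193.8 mm; DoF = Df − Dn = 965.52 − 743.36 ≈ 222.16 mm.
Setup B: H = 25²/(2.5×0.019) + 25 ≈ 13182.9 mm; DoF = Df − Dn = 7338.5 − 3478.7 ≈ 3859.8 mm.
Ratio = 3859.8 / 222.16 ≈ 17.4.

17.4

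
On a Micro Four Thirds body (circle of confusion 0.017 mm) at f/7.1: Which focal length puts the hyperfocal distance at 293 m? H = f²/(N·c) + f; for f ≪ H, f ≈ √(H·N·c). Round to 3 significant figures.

188 mm

From H = f²/(N·c) + f, with f ≪ H: f ≈ √(H·N·c) = √(293000 × 7.1 × 0.017) = √35365 ≈ 188.1 mm.
The +f correction barely moves this — solving exactly, f² + N·c·f − N·c·H = 0 ⇒ f = (−N·c + √((N·c)² + 4·N·c·H))/2 = (−0.1207 + √141460)/2 ≈ 188.00 mm, so f ≈ 188 mm.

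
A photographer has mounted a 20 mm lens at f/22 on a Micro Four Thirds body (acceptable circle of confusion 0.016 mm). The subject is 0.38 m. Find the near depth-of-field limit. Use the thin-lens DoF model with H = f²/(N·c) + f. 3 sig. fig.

Hyperfocal distance H = f²/(N·c) + f = 20²/(22 × 0.016) + 20 = 400/0.352 + 20 ≈ 1156.4 mm ≈ 1.156 m.
Near limit Dn = s·(H − f)/(H + s − 2f) = 380 × (1156.4 − 20) / (1156.4 + 380 − 2 × 20) = 380 × 1136.4 / 1496.4 ≈ 288.58 mm.

289 mm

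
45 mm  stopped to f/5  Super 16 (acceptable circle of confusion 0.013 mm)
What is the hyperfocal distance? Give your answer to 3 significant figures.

31.2 m

Hyperfocal distance H = f²/(N·c) + f = 45²/(5 × 0.013) + 45 = 2025/0.065 + 45 ≈ 31198.8 mm ≈ 31.2 m.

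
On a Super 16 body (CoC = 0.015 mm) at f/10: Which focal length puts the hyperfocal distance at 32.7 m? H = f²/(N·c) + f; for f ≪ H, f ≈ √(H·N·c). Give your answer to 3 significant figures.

From H = f²/(N·c) + f, with f ≪ H: f ≈ √(H·N·c) = √(32700 × 10 × 0.015) = √4905.0 ≈ 70.04 mm.
The +f correction barely moves this — solving exactly, f² + N·c·f − N·c·H = 0 ⇒ f = (−N·c + √((N·c)² + 4·N·c·H))/2 = (−0.15 + √19620)/2 ≈ 69.961 mm, so f ≈ 70.0 mm.

70.0 mm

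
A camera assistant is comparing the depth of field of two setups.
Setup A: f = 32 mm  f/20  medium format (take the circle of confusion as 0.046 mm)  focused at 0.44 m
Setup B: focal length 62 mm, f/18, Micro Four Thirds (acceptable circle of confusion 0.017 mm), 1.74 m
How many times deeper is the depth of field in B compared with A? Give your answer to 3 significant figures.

1.27

Setup A: H = 32²/(20×0.046) + 32 ≈ 1145.0 mm; DoF = Df − Dn = 694.62 − 321.98 ≈ 372.64 mm.
Setup B: H = 62²/(18×0.017) + 62 ≈ 12624.1 mm; DoF = Df − Dn = 2008.26 − 1534.96 ≈ 473.30 mm.
Ratio = 473.30 / 372.64 ≈ 1.27.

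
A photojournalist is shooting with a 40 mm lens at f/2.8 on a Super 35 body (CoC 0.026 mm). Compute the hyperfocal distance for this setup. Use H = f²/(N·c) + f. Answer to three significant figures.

Hyperfocal distance H = f²/(N·c) + f = 40²/(2.8 × 0.026) + 40 = 1600/0.0728 + 40 ≈ 22018.0 mm ≈ 22.0 m.

22.0 m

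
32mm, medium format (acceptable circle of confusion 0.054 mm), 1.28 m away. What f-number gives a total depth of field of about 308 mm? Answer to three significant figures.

Write h = H − f = f²/(N·c). The thin-lens limits are Dn = s·h/(h + (s−f)) and Df = s·h/(h − (s−f)), so DoF = Df − Dn = 2·s·(s−f)·h / (h² − (s−f)²).
That is a quadratic in h: DoF·h² − 2·s·(s−f)·h − DoF·(s−f)² = 0 ⇒ h = (s−f)·(s + √(s² + DoF²)) / DoF = 1248 × (1280 + √(1280² + 308²)) / 308 = 1248 × (1280 + 1316.53) / 308 ≈ 10521 mm.
Then N = f²/(c·h) = 32² / (0.054 × 10521) = 1024 / 568.14 ≈ 1.80.

f/1.80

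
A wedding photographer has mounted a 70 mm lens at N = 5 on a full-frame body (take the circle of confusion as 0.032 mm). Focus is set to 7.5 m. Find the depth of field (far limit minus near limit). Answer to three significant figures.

Hyperfocal distance H = f²/(N·c) + f = 70²/(5 × 0.032) + 70 = 4900/0.16 + 70 ≈ 30695.0 mm ≈ 30.70 m.
Near limit Dn = s·(H − f)/(H + s − 2f) = 7500 × (30695.0 − 70) / (30695.0 + 7500 − 2 × 70) = 7500 × 30625.0 / 38055.0 ≈ 6035.7 mm.
Far limit Df = s·(H − f)/(H − s) = 7500 × (30695.0 − 70) / (30695.0 − 7500) = 7500 × 30625.0 / 23195.0 ≈ 9902.5 mm.
Depth of field = Df − Dn = 9902.5 − 6035.7 ≈ 3866.8 mm ≈ 3.87 m.

3.87 m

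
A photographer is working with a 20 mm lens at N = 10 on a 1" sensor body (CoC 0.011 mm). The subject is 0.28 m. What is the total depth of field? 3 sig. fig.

40.2 mm

Hyperfocal distance H = f²/(N·c) + f = 20²/(10 × 0.011) + 20 = 400/0.11 + 20 ≈ 3656.4 mm ≈ 3.656 m.
Near limit Dn = s·(H − f)/(H + s − 2f) = 280 × (3656.4 − 20) / (3656.4 + 280 − 2 × 20) = 280 × 3636.4 / 3896.4 ≈ 261.316 mm.
Far limit Df = s·(H − f)/(H − s) = 280 × (3656.4 − 20) / (3656.4 − 280) = 280 × 3636.4 / 3376.4 ≈ 301.562 mm.
Depth of field = Df − Dn = 301.562 − 261.316 ≈ 40.246 mm.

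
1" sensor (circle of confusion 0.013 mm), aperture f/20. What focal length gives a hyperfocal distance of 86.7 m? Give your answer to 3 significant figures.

From H = f²/(N·c) + f, with f ≪ H: f ≈ √(H·N·c) = √(86700 × 20 × 0.013) = √22542 ≈ 150.1 mm.
The +f correction barely moves this — solving exactly, f² + N·c·f − N·c·H = 0 ⇒ f = (−N·c + √((N·c)² + 4·N·c·H))/2 = (−0.26 + √90168)/2 ≈ 150.01 mm, so f ≈ 150 mm.

150 mm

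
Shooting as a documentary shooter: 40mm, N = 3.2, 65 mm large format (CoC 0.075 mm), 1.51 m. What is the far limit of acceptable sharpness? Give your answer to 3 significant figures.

Hyperfocal distance H = f²/(N·c) + f = 40²/(3.2 × 0.075) + 40 = 1600/0.24 + 40 ≈ 6706.7 mm ≈ 6.707 m.
Far limit Df = s·(H − f)/(H − s) = 1510 × (6706.7 − 40) / (6706.7 − 1510) = 1510 × 6666.7 / 5196.7 ≈ 1937.1 mm ≈ 1.94 m.

1.94 m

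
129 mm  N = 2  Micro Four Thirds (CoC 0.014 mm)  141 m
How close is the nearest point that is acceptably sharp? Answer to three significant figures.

Hyperfocal distance H = f²/(N·c) + f = 129²/(2 × 0.014) + 129 = 16641/0.028 + 129 ≈ 594450.4 mm ≈ 594.5 m.
Near limit Dn = s·(H − f)/(H + s − 2f) = 141000 × (594450.4 − 129) / (594450.4 + 141000 − 2 × 129) = 141000 × 594321.4 / 735192.4 ≈ 113983 mm ≈ 114 m.

114 m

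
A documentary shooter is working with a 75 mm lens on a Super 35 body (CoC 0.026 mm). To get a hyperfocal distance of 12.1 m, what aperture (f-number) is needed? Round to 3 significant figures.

f/18

Rearrange H = f²/(N·c) + f for N: N = f² / ((H − f)·c).
N = 75² / ((12100 − 75) × 0.026) = 5625 / 312.6 ≈ 18.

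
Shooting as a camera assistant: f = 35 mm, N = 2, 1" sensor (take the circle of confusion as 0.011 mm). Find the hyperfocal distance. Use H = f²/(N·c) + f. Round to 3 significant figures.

55.7 m

Hyperfocal distance H = f²/(N·c) + f = 35²/(2 × 0.011) + 35 = 1225/0.022 + 35 ≈ 55716.8 mm ≈ 55.7 m.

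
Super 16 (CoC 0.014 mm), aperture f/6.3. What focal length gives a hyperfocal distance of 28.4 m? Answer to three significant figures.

50.0 mm

From H = f²/(N·c) + f, with f ≪ H: f ≈ √(H·N·c) = √(28400 × 6.3 × 0.014) = √2504.9 ≈ 50.05 mm.
Exact: f² + N·c·f − N·c·H = 0 ⇒ f = (−N·c + √((N·c)² + 4·N·c·H))/2 = (−0.0882 + √10020)/2 ≈ 50.005 mm ≈ 50.0 mm.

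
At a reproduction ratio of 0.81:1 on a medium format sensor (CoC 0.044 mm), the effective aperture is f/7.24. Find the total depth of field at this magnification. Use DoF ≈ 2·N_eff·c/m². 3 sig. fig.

At magnification m, DoF ≈ 2·N_eff·c/m² = 2 × 7.24 × 0.044 / 0.81² = 0.6371 / 0.6561 ≈ 0.971 mm.

0.971 mm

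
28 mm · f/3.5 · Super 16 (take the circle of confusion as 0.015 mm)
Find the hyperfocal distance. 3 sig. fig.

15.0 m

Hyperfocal distance H = f²/(N·c) + f = 28²/(3.5 × 0.015) + 28 = 784/0.0525 + 28 ≈ 14961.3 mm ≈ 15.0 m.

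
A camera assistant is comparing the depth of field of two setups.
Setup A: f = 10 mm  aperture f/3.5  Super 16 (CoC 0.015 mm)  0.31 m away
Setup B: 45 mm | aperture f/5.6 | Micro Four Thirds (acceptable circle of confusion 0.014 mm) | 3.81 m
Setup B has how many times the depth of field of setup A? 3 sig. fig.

11.3

Setup A: H = 10²/(3.5×0.015) + 10 ≈ 1914.8 mm; DoF = Df − Dn = 367.95 − 267.82 ≈ 100.13 mm.
Setup B: H = 45²/(5.6×0.014) + 45 ≈ 25874.1 mm; DoF = Df − Dn = 4460.1 − 3325.3 ≈ 1134.8 mm.
Ratio = 1134.8 / 100.13 ≈ 11.3.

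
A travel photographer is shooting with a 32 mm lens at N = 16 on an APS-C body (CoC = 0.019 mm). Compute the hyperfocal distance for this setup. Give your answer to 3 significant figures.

Hyperfocal distance H = f²/(N·c) + f = 32²/(16 × 0.019) + 32 = 1024/0.304 + 32 ≈ 3400.4 mm ≈ 3.40 m.

3.40 m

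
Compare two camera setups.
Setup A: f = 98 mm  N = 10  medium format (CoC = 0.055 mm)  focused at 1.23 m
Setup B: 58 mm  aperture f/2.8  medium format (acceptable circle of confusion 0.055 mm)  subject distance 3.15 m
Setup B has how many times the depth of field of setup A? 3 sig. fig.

Setup A: H = 98²/(10×0.055) + 98 ≈ 17559.8 mm; DoF = Df − Dn = 1315.26 − 1155.12 ≈ 160.14 mm.
Setup B: H = 58²/(2.8×0.055) + 58 ≈ 21902.2 mm; DoF = Df − Dn = 3669.40 − 2759.41 ≈ 909.99 mm.
Ratio = 909.99 / 160.14 ≈ 5.68.

5.68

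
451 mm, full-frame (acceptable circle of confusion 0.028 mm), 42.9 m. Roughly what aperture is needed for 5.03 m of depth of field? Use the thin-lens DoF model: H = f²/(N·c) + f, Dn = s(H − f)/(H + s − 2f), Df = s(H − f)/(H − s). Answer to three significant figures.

f/10

Write h = H − f = f²/(N·c). The thin-lens limits are Dn = s·h/(h + (s−f)) and Df = s·h/(h − (s−f)), so DoF = Df − Dn = 2·s·(s−f)·h / (h² − (s−f)²).
That is a quadratic in h: DoF·h² − 2·s·(s−f)·h − DoF·(s−f)² = 0 ⇒ h = (s−f)·(s + √(s² + DoF²)) / DoF = 42449 × (42900 + √(42900² + 5030²)) / 5030 = 42449 × (42900 + 43193.9) / 5030 ≈ 726560 mm.
Then N = f²/(c·h) = 451² / (0.028 × 726560) = 203401 / 20344 ≈ 10.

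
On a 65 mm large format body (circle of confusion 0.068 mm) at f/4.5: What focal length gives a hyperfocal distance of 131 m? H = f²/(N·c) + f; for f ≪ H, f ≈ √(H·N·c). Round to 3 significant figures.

200 mm

From H = f²/(N·c) + f, with f ≪ H: f ≈ √(H·N·c) = √(131000 × 4.5 × 0.068) = √40086 ≈ 200.2 mm.
The +f correction barely moves this — solving exactly, f² + N·c·f − N·c·H = 0 ⇒ f = (−N·c + √((N·c)² + 4·N·c·H))/2 = (−0.306 + √160344)/2 ≈ 200.06 mm, so f ≈ 200 mm.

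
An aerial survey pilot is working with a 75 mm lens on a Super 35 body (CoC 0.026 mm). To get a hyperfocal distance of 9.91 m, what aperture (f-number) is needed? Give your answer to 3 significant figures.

f/22

Rearrange H = f²/(N·c) + f for N: N = f² / ((H − f)·c).
N = 75² / ((9910 − 75) × 0.026) = 5625 / 255.7 ≈ 22.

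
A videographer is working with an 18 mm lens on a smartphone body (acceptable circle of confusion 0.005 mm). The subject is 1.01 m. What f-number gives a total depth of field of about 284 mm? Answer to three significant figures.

f/9.01

Write h = H − f = f²/(N·c). The thin-lens limits are Dn = s·h/(h + (s−f)) and Df = s·h/(h − (s−f)), so DoF = Df − Dn = 2·s·(s−f)·h / (h² − (s−f)²).
That is a quadratic in h: DoF·h² − 2·s·(s−f)·h − DoF·(s−f)² = 0 ⇒ h = (s−f)·(s + √(s² + DoF²)) / DoF = 992 × (1010 + √(1010² + 284²)) / 284 = 992 × (1010 + 1049.17) / 284 ≈ 7192.6 mm.
Then N = f²/(c·h) = 18² / (0.005 × 7192.6) = 324 / 35.963 ≈ 9.01.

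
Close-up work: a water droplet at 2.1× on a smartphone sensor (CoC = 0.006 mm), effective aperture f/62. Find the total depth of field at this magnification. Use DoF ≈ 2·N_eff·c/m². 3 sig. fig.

0.169 mm

At magnification m, DoF ≈ 2·N_eff·c/m² = 2 × 62 × 0.006 / 2.1² = 0.744 / 4.41 ≈ 0.169 mm.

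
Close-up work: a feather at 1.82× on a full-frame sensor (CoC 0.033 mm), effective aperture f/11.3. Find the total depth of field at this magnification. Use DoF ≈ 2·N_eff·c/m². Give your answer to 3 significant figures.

0.225 mm

At magnification m, DoF ≈ 2·N_eff·c/m² = 2 × 11.3 × 0.033 / 1.82² = 0.7458 / 3.312 ≈ 0.225 mm.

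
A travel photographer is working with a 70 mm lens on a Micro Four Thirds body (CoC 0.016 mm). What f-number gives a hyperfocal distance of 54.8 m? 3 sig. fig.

f/5.60

Rearrange H = f²/(N·c) + f for N: N = f² / ((H − f)·c).
N = 70² / ((54800 − 70) × 0.016) = 4900 / 875.7 ≈ 5.60.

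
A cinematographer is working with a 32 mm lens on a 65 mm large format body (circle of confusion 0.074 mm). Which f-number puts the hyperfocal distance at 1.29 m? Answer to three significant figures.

f/11

Rearrange H = f²/(N·c) + f for N: N = f² / ((H − f)·c).
N = 32² / ((1290 − 32) × 0.074) = 1024 / 93.09 ≈ 11.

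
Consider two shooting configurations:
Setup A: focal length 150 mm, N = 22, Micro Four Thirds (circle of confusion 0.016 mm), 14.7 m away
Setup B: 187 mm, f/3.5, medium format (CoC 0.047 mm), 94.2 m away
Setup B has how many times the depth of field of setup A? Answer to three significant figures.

14.7

Setup A: H = 150²/(22×0.016) + 150 ≈ 64070.5 mm; DoF = Df − Dn = 19032.2 − 11974.3 ≈ 7057.9 mm.
Setup B: H = 187²/(3.5×0.047) + 187 ≈ 212764.5 mm; DoF = Df − Dn = 168894 − 65314 ≈ 103580 mm.
Ratio = 103580 / 7057.9 ≈ 14.7.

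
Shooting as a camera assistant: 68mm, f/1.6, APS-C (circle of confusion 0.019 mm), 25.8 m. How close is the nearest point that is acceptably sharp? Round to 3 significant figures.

22.1 m

Hyperfocal distance H = f²/(N·c) + f = 68²/(1.6 × 0.019) + 68 = 4624/0.0304 + 68 ≈ 152173.3 mm ≈ 152.2 m.
Near limit Dn = s·(H − f)/(H + s − 2f) = 25800 × (152173.3 − 68) / (152173.3 + 25800 − 2 × 68) = 25800 × 152105.3 / 177837.3 ≈ 22067 mm ≈ 22.1 m.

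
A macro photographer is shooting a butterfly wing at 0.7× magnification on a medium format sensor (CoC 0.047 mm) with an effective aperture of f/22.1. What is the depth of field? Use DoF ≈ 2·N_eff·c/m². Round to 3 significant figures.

At magnification m, DoF ≈ 2·N_eff·c/m² = 2 × 22.1 × 0.047 / 0.7² = 2.077 / 0.49 ≈ 4.24 mm.

4.24 mm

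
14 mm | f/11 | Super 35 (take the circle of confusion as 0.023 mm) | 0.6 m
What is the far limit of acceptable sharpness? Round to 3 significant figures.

Hyperfocal distance H = f²/(N·c) + f = 14²/(11 × 0.023) + 14 = 196/0.253 + 14 ≈ 788.7 mm ≈ 0.789 m.
Far limit Df = s·(H − f)/(H − s) = 600 × (788.7 − 14) / (788.7 − 600) = 600 × 774.7 / 188.7 ≈ 2463.2 mm ≈ 2.46 m.

2.46 m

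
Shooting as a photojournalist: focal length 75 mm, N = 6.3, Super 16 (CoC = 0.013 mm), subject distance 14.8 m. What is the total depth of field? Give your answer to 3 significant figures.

Hyperfocal distance H = f²/(N·c) + f = 75²/(6.3 × 0.013) + 75 = 5625/0.0819 + 75 ≈ 68756.3 mm ≈ 68.76 m.
Near limit Dn = s·(H − f)/(H + s − 2f) = 14800 × (68756.3 − 75) / (68756.3 + 14800 − 2 × 75) = 14800 × 68681.3 / 83406.3 ≈ 12187.1 mm.
Far limit Df = s·(H − f)/(H − s) = 14800 × (68756.3 − 75) / (68756.3 − 14800) = 14800 × 68681.3 / 53956.3 ≈ 18839.0 mm.
Depth of field = Df − Dn = 18839.0 − 12187.1 ≈ 6651.9 mm ≈ 6.65 m.

6.65 m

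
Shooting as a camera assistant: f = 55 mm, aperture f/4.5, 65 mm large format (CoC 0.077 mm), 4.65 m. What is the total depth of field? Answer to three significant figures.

Hyperfocal distance H = f²/(N·c) + f = 55²/(4.5 × 0.077) + 55 = 3025/0.3465 + 55 ≈ 8785.2 mm ≈ 8.785 m.
Near limit Dn = s·(H − f)/(H + s − 2f) = 4650 × (8785.2 − 55) / (8785.2 + 4650 − 2 × 55) = 4650 × 8730.2 / 13325.2 ≈ 3046.5 mm.
Far limit Df = s·(H − f)/(H − s) = 4650 × (8785.2 − 55) / (8785.2 − 4650) = 4650 × 8730.2 / 4135.2 ≈ 9817.1 mm.
Depth of field = Df − Dn = 9817.1 − 3046.5 ≈ 6770.6 mm ≈ 6.77 m.

6.77 m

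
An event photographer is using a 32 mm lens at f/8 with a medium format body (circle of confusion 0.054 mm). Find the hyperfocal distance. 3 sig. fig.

Hyperfocal distance H = f²/(N·c) + f = 32²/(8 × 0.054) + 32 = 1024/0.432 + 32 ≈ 2402.4 mm ≈ 2.40 m.

2.40 m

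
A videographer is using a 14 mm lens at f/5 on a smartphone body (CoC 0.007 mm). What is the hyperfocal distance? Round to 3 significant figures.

5.61 m

Hyperfocal distance H = f²/(N·c) + f = 14²/(5 × 0.007) + 14 = 196/0.035 + 14 ≈ 5614.0 mm ≈ 5.61 m.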